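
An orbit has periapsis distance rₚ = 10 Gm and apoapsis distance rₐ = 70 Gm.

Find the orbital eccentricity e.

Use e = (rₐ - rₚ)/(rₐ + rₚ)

Convert to SI: rₚ = 10 Gm = 1e+10 m; rₐ = 70 Gm = 7e+10 m.
e = (rₐ − rₚ) / (rₐ + rₚ).
e = (7e+10 − 1e+10) / (7e+10 + 1e+10) = 6e+10 / 8e+10 ≈ 0.75.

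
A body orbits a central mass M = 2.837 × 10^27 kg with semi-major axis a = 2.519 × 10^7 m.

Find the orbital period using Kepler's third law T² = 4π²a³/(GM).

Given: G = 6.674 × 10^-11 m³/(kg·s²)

GM = G · M = 6.674e-11 · 2.837e+27 = 1.89341e+17 m³/s².
Kepler's third law: T = 2π √(a³ / GM).
Substituting a = 2.519e+07 m and GM = 1.89341e+17 m³/s²:
T = 2π √((2.519e+07)³ / 1.89341e+17) s
T ≈ 1826 s = 30.43 minutes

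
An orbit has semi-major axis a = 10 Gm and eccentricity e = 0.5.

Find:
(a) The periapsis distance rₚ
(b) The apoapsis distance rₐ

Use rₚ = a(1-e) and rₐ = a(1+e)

Convert to SI: a = 10 Gm = 1e+10 m.
(a) rₚ = a(1 − e) = 1e+10 · (1 − 0.5) = 1e+10 · 0.5 ≈ 5e+09 m = 5 Gm.
(b) rₐ = a(1 + e) = 1e+10 · (1 + 0.5) = 1e+10 · 1.5 ≈ 1.5e+10 m = 15 Gm.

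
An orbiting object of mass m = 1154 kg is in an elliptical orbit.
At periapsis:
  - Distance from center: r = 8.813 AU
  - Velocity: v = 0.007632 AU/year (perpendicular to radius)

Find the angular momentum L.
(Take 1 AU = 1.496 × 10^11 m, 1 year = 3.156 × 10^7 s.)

Convert to SI: r = 8.813 AU = 1.31842e+12 m; v = 0.007632 AU/year = 36.177 m/s.
Since v is perpendicular to r, L = m · v · r.
L = 1154 · 36.177 · 1.31842e+12 kg·m²/s ≈ 5.504e+16 kg·m²/s.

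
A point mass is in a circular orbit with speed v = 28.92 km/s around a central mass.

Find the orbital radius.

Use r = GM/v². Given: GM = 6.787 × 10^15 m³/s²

Convert to SI: v = 28.92 km/s = 28920 m/s.
For a circular orbit, v² = GM / r, so r = GM / v².
r = 6.787e+15 / (28920)² m ≈ 8.115e+06 m = 8.115 Mm.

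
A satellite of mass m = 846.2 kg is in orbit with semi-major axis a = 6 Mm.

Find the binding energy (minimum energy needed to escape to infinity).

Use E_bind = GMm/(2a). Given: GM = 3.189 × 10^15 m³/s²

Convert to SI: a = 6 Mm = 6e+06 m.
Total orbital energy is E = −GMm/(2a); binding energy is E_bind = −E = GMm/(2a).
E_bind = 3.189e+15 · 846.2 / (2 · 6e+06) J ≈ 2.249e+11 J = 224.9 GJ.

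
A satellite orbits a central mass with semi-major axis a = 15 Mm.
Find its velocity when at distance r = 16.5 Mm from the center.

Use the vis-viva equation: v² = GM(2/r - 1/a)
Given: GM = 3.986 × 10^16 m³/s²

Convert to SI: a = 15 Mm = 1.5e+07 m; r = 16.5 Mm = 1.65e+07 m.
Vis-viva: v = √(GM · (2/r − 1/a)).
2/r − 1/a = 2/1.65e+07 − 1/1.5e+07 = 5.45455e-08 m⁻¹.
v = √(3.986e+16 · 5.45455e-08) m/s ≈ 4.663e+04 m/s = 46.63 km/s.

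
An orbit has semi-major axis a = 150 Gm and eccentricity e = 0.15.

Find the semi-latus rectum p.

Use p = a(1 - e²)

Convert to SI: a = 150 Gm = 1.5e+11 m.
p = a (1 − e²).
p = 1.5e+11 · (1 − (0.15)²) = 1.5e+11 · 0.9775 ≈ 1.466e+11 m = 146.6 Gm.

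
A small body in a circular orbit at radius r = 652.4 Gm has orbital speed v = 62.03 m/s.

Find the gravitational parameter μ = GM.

Convert to SI: r = 652.4 Gm = 6.524e+11 m.
For a circular orbit v² = GM/r, so GM = v² · r.
GM = (62.03)² · 6.524e+11 m³/s² ≈ 2.51e+15 m³/s² = 2.51 × 10^15 m³/s².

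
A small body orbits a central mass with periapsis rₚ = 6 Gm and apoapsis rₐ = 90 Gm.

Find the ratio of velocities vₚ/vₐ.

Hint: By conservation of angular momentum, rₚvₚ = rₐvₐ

Convert to SI: rₚ = 6 Gm = 6e+09 m; rₐ = 90 Gm = 9e+10 m.
Conservation of angular momentum gives rₚvₚ = rₐvₐ, so vₚ/vₐ = rₐ/rₚ.
vₚ/vₐ = 9e+10 / 6e+09 ≈ 15.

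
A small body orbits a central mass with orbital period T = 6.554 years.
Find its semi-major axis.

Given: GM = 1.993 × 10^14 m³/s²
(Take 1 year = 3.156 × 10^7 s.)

Convert to SI: T = 6.554 years = 2.06844e+08 s.
Invert Kepler's third law: a = (GM · T² / (4π²))^(1/3).
Substituting T = 2.06844e+08 s and GM = 1.993e+14 m³/s²:
a = (1.993e+14 · (2.06844e+08)² / (4π²))^(1/3) m
a ≈ 6e+09 m = 6 Gm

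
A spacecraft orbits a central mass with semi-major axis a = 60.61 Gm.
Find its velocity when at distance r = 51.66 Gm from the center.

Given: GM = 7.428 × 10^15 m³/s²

Convert to SI: a = 60.61 Gm = 6.061e+10 m; r = 51.66 Gm = 5.166e+10 m.
Vis-viva: v = √(GM · (2/r − 1/a)).
2/r − 1/a = 2/5.166e+10 − 1/6.061e+10 = 2.22157e-11 m⁻¹.
v = √(7.428e+15 · 2.22157e-11) m/s ≈ 406.2 m/s = 406.2 m/s.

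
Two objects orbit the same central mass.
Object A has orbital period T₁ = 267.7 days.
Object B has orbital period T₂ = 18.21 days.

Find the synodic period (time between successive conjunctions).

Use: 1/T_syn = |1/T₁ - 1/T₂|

Convert to SI: T₁ = 267.7 days = 2.31293e+07 s; T₂ = 18.21 days = 1.57334e+06 s.
T_syn = |T₁ · T₂ / (T₁ − T₂)|.
T_syn = |2.31293e+07 · 1.57334e+06 / (2.31293e+07 − 1.57334e+06)| s ≈ 1.688e+06 s = 19.54 days.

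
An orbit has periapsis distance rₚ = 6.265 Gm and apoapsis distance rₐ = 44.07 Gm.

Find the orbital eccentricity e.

Convert to SI: rₚ = 6.265 Gm = 6.265e+09 m; rₐ = 44.07 Gm = 4.407e+10 m.
e = (rₐ − rₚ) / (rₐ + rₚ).
e = (4.407e+10 − 6.265e+09) / (4.407e+10 + 6.265e+09) = 3.7805e+10 / 5.0335e+10 ≈ 0.7511.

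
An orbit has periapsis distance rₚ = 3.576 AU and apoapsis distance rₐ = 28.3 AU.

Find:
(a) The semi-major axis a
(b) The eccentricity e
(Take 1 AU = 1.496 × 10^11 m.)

Convert to SI: rₚ = 3.576 AU = 5.3497e+11 m; rₐ = 28.3 AU = 4.23368e+12 m.
(a) a = (rₚ + rₐ) / 2 = (5.3497e+11 + 4.23368e+12) / 2 ≈ 2.384e+12 m = 15.94 AU.
(b) e = (rₐ − rₚ) / (rₐ + rₚ) = (4.23368e+12 − 5.3497e+11) / (4.23368e+12 + 5.3497e+11) ≈ 0.7756.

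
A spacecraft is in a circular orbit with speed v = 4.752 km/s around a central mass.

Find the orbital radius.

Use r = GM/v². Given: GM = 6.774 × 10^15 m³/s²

Convert to SI: v = 4.752 km/s = 4752 m/s.
For a circular orbit, v² = GM / r, so r = GM / v².
r = 6.774e+15 / (4752)² m ≈ 3e+08 m = 300 Mm.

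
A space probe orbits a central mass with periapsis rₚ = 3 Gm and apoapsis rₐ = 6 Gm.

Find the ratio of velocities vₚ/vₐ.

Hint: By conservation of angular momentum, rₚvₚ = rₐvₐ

Convert to SI: rₚ = 3 Gm = 3e+09 m; rₐ = 6 Gm = 6e+09 m.
Conservation of angular momentum gives rₚvₚ = rₐvₐ, so vₚ/vₐ = rₐ/rₚ.
vₚ/vₐ = 6e+09 / 3e+09 ≈ 2.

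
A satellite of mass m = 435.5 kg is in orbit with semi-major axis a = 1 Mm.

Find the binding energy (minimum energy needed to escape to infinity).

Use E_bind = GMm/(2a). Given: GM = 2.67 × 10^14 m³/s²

Convert to SI: a = 1 Mm = 1e+06 m.
Total orbital energy is E = −GMm/(2a); binding energy is E_bind = −E = GMm/(2a).
E_bind = 2.67e+14 · 435.5 / (2 · 1e+06) J ≈ 5.814e+10 J = 58.14 GJ.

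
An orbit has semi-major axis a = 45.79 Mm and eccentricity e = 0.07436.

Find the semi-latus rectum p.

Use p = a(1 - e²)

Convert to SI: a = 45.79 Mm = 4.579e+07 m.
p = a (1 − e²).
p = 4.579e+07 · (1 − (0.07436)²) = 4.579e+07 · 0.994471 ≈ 4.554e+07 m = 45.54 Mm.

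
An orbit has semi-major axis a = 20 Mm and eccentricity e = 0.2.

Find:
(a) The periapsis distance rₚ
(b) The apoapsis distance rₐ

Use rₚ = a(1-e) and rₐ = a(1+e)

Convert to SI: a = 20 Mm = 2e+07 m.
(a) rₚ = a(1 − e) = 2e+07 · (1 − 0.2) = 2e+07 · 0.8 ≈ 1.6e+07 m = 16 Mm.
(b) rₐ = a(1 + e) = 2e+07 · (1 + 0.2) = 2e+07 · 1.2 ≈ 2.4e+07 m = 24 Mm.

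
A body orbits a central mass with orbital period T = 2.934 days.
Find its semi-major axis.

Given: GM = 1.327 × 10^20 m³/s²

Convert to SI: T = 2.934 days = 253498 s.
Invert Kepler's third law: a = (GM · T² / (4π²))^(1/3).
Substituting T = 253498 s and GM = 1.327e+20 m³/s²:
a = (1.327e+20 · (253498)² / (4π²))^(1/3) m
a ≈ 6e+09 m = 6 Gm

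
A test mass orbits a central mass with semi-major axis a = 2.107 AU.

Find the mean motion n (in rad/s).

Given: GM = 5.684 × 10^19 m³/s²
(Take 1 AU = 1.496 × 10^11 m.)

Convert to SI: a = 2.107 AU = 3.15207e+11 m.
n = √(GM / a³).
n = √(5.684e+19 / (3.15207e+11)³) rad/s ≈ 4.26e-08 rad/s.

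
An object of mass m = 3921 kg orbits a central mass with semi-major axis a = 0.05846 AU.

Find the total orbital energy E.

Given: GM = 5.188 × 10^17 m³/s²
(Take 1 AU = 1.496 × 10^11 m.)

Convert to SI: a = 0.05846 AU = 8.74562e+09 m.
E = −GMm / (2a).
E = −5.188e+17 · 3921 / (2 · 8.74562e+09) J ≈ -1.163e+11 J = -116.3 GJ.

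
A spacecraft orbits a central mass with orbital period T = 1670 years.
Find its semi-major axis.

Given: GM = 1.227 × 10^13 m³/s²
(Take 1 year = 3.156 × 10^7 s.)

Convert to SI: T = 1670 years = 5.27052e+10 s.
Invert Kepler's third law: a = (GM · T² / (4π²))^(1/3).
Substituting T = 5.27052e+10 s and GM = 1.227e+13 m³/s²:
a = (1.227e+13 · (5.27052e+10)² / (4π²))^(1/3) m
a ≈ 9.522e+10 m = 95.22 Gm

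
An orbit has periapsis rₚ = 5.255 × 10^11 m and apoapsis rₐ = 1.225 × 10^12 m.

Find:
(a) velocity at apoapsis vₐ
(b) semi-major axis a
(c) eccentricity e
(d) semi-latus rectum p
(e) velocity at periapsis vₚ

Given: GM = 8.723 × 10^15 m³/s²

(a) With a = (rₚ + rₐ)/2 = 8.7525e+11 m, vₐ = √(GM (2/rₐ − 1/a)) = √(8.723e+15 · (2/1.225e+12 − 1/8.7525e+11)) m/s ≈ 65.39 m/s
(b) a = (rₚ + rₐ)/2 = (5.255e+11 + 1.225e+12)/2 ≈ 8.752e+11 m
(c) e = (rₐ − rₚ)/(rₐ + rₚ) = (1.225e+12 − 5.255e+11)/(1.225e+12 + 5.255e+11) ≈ 0.3996
(d) From a = (rₚ + rₐ)/2 = 8.7525e+11 m and e = (rₐ − rₚ)/(rₐ + rₚ) = 0.3996, p = a(1 − e²) = 8.7525e+11 · (1 − (0.3996)²) ≈ 7.355e+11 m
(e) With a = (rₚ + rₐ)/2 = 8.7525e+11 m, vₚ = √(GM (2/rₚ − 1/a)) = √(8.723e+15 · (2/5.255e+11 − 1/8.7525e+11)) m/s ≈ 152.4 m/s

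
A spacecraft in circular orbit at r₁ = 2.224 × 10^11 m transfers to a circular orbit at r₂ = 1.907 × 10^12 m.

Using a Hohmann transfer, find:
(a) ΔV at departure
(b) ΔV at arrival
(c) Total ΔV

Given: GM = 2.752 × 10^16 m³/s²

Transfer semi-major axis: a_t = (r₁ + r₂)/2 = (2.224e+11 + 1.907e+12)/2 = 1.0647e+12 m.
Circular speeds: v₁ = √(GM/r₁) = 351.768 m/s, v₂ = √(GM/r₂) = 120.129 m/s.
Transfer speeds (vis-viva v² = GM(2/r − 1/a_t)): v₁ᵗ = 470.781 m/s, v₂ᵗ = 54.9038 m/s.
(a) ΔV₁ = |v₁ᵗ − v₁| ≈ 119 m/s = 119 m/s.
(b) ΔV₂ = |v₂ − v₂ᵗ| ≈ 65.23 m/s = 65.23 m/s.
(c) ΔV_total = ΔV₁ + ΔV₂ ≈ 184.2 m/s = 184.2 m/s.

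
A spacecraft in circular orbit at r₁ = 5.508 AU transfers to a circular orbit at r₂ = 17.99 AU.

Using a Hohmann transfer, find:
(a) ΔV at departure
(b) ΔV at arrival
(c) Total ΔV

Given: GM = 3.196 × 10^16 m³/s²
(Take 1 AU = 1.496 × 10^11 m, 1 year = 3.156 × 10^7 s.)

Convert to SI: r₁ = 5.508 AU = 8.23997e+11 m; r₂ = 17.99 AU = 2.6913e+12 m.
Transfer semi-major axis: a_t = (r₁ + r₂)/2 = (8.23997e+11 + 2.6913e+12)/2 = 1.75765e+12 m.
Circular speeds: v₁ = √(GM/r₁) = 196.943 m/s, v₂ = √(GM/r₂) = 108.974 m/s.
Transfer speeds (vis-viva v² = GM(2/r − 1/a_t)): v₁ᵗ = 243.7 m/s, v₂ᵗ = 74.6137 m/s.
(a) ΔV₁ = |v₁ᵗ − v₁| ≈ 46.76 m/s = 0.009864 AU/year.
(b) ΔV₂ = |v₂ − v₂ᵗ| ≈ 34.36 m/s = 0.007249 AU/year.
(c) ΔV_total = ΔV₁ + ΔV₂ ≈ 81.12 m/s = 0.01711 AU/year.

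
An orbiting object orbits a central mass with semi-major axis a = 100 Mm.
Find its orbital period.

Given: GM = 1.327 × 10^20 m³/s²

Convert to SI: a = 100 Mm = 1e+08 m.
Kepler's third law: T = 2π √(a³ / GM).
Substituting a = 1e+08 m and GM = 1.327e+20 m³/s²:
T = 2π √((1e+08)³ / 1.327e+20) s
T ≈ 545.4 s = 9.091 minutes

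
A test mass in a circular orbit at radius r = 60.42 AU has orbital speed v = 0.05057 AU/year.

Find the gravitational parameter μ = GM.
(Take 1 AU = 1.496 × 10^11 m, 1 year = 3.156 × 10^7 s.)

Convert to SI: r = 60.42 AU = 9.03883e+12 m; v = 0.05057 AU/year = 239.711 m/s.
For a circular orbit v² = GM/r, so GM = v² · r.
GM = (239.711)² · 9.03883e+12 m³/s² ≈ 5.194e+17 m³/s² = 5.194 × 10^17 m³/s².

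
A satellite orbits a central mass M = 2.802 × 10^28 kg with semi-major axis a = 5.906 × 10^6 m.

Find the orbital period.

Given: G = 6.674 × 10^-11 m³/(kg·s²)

GM = G · M = 6.674e-11 · 2.802e+28 = 1.87005e+18 m³/s².
Kepler's third law: T = 2π √(a³ / GM).
Substituting a = 5.906e+06 m and GM = 1.87005e+18 m³/s²:
T = 2π √((5.906e+06)³ / 1.87005e+18) s
T ≈ 65.95 s = 1.099 minutes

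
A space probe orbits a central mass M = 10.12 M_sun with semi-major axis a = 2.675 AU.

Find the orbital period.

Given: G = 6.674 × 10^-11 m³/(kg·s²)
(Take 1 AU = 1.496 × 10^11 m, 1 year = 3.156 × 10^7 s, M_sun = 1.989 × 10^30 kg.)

Convert to SI: a = 2.675 AU = 4.0018e+11 m; M = 10.12 M_sun = 2.01287e+31 kg.
GM = G · M = 6.674e-11 · 2.01287e+31 = 1.34339e+21 m³/s².
Kepler's third law: T = 2π √(a³ / GM).
Substituting a = 4.0018e+11 m and GM = 1.34339e+21 m³/s²:
T = 2π √((4.0018e+11)³ / 1.34339e+21) s
T ≈ 4.34e+07 s = 1.375 years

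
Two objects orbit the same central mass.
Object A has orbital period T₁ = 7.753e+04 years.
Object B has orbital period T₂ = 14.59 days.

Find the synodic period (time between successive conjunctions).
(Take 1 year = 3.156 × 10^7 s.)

Convert to SI: T₁ = 7.753e+04 years = 2.44685e+12 s; T₂ = 14.59 days = 1.26058e+06 s.
T_syn = |T₁ · T₂ / (T₁ − T₂)|.
T_syn = |2.44685e+12 · 1.26058e+06 / (2.44685e+12 − 1.26058e+06)| s ≈ 1.261e+06 s = 14.59 days.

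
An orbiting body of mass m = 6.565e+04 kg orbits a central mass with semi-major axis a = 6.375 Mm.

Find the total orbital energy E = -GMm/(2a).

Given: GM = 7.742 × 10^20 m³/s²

Convert to SI: a = 6.375 Mm = 6.375e+06 m.
E = −GMm / (2a).
E = −7.742e+20 · 6.565e+04 / (2 · 6.375e+06) J ≈ -3.986e+18 J = -3.986 EJ.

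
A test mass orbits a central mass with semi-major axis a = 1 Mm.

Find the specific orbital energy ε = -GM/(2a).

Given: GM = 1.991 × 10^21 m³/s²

Convert to SI: a = 1 Mm = 1e+06 m.
ε = −GM / (2a).
ε = −1.991e+21 / (2 · 1e+06) J/kg ≈ -9.955e+14 J/kg = -9.955e+05 GJ/kg.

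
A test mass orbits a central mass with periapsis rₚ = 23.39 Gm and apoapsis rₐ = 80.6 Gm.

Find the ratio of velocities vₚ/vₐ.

Convert to SI: rₚ = 23.39 Gm = 2.339e+10 m; rₐ = 80.6 Gm = 8.06e+10 m.
Conservation of angular momentum gives rₚvₚ = rₐvₐ, so vₚ/vₐ = rₐ/rₚ.
vₚ/vₐ = 8.06e+10 / 2.339e+10 ≈ 3.446.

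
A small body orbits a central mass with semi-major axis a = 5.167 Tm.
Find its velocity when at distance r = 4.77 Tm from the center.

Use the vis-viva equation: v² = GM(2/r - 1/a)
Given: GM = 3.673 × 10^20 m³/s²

Convert to SI: a = 5.167 Tm = 5.167e+12 m; r = 4.77 Tm = 4.77e+12 m.
Vis-viva: v = √(GM · (2/r − 1/a)).
2/r − 1/a = 2/4.77e+12 − 1/5.167e+12 = 2.25751e-13 m⁻¹.
v = √(3.673e+20 · 2.25751e-13) m/s ≈ 9106 m/s = 9.106 km/s.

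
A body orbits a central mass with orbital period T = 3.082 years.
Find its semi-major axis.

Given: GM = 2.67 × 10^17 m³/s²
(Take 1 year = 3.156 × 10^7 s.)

Convert to SI: T = 3.082 years = 9.72679e+07 s.
Invert Kepler's third law: a = (GM · T² / (4π²))^(1/3).
Substituting T = 9.72679e+07 s and GM = 2.67e+17 m³/s²:
a = (2.67e+17 · (9.72679e+07)² / (4π²))^(1/3) m
a ≈ 4e+10 m = 40 Gm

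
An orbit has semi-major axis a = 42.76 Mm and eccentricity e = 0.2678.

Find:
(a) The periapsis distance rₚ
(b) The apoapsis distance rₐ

Convert to SI: a = 42.76 Mm = 4.276e+07 m.
(a) rₚ = a(1 − e) = 4.276e+07 · (1 − 0.2678) = 4.276e+07 · 0.7322 ≈ 3.131e+07 m = 31.31 Mm.
(b) rₐ = a(1 + e) = 4.276e+07 · (1 + 0.2678) = 4.276e+07 · 1.2678 ≈ 5.421e+07 m = 54.21 Mm.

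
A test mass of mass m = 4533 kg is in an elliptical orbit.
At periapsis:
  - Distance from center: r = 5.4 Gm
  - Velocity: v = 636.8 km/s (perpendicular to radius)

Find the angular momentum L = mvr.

Convert to SI: r = 5.4 Gm = 5.4e+09 m; v = 636.8 km/s = 636800 m/s.
Since v is perpendicular to r, L = m · v · r.
L = 4533 · 636800 · 5.4e+09 kg·m²/s ≈ 1.559e+19 kg·m²/s.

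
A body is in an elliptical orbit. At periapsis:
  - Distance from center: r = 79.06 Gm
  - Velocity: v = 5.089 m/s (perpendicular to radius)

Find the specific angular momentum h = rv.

Convert to SI: r = 79.06 Gm = 7.906e+10 m.
With v perpendicular to r, h = r · v.
h = 7.906e+10 · 5.089 m²/s ≈ 4.023e+11 m²/s.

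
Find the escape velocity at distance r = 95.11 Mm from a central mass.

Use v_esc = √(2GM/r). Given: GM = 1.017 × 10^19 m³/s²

Convert to SI: r = 95.11 Mm = 9.511e+07 m.
Escape velocity comes from setting total energy to zero: ½v² − GM/r = 0 ⇒ v_esc = √(2GM / r).
v_esc = √(2 · 1.017e+19 / 9.511e+07) m/s ≈ 4.624e+05 m/s = 462.4 km/s.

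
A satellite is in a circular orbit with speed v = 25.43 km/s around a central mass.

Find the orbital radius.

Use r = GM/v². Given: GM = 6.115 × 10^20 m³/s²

Convert to SI: v = 25.43 km/s = 25430 m/s.
For a circular orbit, v² = GM / r, so r = GM / v².
r = 6.115e+20 / (25430)² m ≈ 9.456e+11 m = 945.6 Gm.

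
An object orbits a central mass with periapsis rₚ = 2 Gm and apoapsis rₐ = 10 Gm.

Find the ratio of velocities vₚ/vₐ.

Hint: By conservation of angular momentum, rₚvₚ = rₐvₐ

Convert to SI: rₚ = 2 Gm = 2e+09 m; rₐ = 10 Gm = 1e+10 m.
Conservation of angular momentum gives rₚvₚ = rₐvₐ, so vₚ/vₐ = rₐ/rₚ.
vₚ/vₐ = 1e+10 / 2e+09 ≈ 5.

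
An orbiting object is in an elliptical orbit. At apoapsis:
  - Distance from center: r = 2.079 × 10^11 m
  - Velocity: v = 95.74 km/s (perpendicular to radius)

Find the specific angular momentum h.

Convert to SI: v = 95.74 km/s = 95740 m/s.
With v perpendicular to r, h = r · v.
h = 2.079e+11 · 95740 m²/s ≈ 1.99e+16 m²/s.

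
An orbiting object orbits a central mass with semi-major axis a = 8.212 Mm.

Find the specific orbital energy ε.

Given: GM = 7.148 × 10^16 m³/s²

Convert to SI: a = 8.212 Mm = 8.212e+06 m.
ε = −GM / (2a).
ε = −7.148e+16 / (2 · 8.212e+06) J/kg ≈ -4.352e+09 J/kg = -4.352 GJ/kg.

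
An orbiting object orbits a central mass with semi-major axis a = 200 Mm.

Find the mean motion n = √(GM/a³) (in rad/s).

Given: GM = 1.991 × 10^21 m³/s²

Convert to SI: a = 200 Mm = 2e+08 m.
n = √(GM / a³).
n = √(1.991e+21 / (2e+08)³) rad/s ≈ 0.01578 rad/s.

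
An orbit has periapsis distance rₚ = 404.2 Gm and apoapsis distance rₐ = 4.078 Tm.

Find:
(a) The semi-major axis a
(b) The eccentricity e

Convert to SI: rₚ = 404.2 Gm = 4.042e+11 m; rₐ = 4.078 Tm = 4.078e+12 m.
(a) a = (rₚ + rₐ) / 2 = (4.042e+11 + 4.078e+12) / 2 ≈ 2.241e+12 m = 2.241 Tm.
(b) e = (rₐ − rₚ) / (rₐ + rₚ) = (4.078e+12 − 4.042e+11) / (4.078e+12 + 4.042e+11) ≈ 0.8196.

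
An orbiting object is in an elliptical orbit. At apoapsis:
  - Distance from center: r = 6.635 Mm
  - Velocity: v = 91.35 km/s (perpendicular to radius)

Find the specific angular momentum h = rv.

Convert to SI: r = 6.635 Mm = 6.635e+06 m; v = 91.35 km/s = 91350 m/s.
With v perpendicular to r, h = r · v.
h = 6.635e+06 · 91350 m²/s ≈ 6.061e+11 m²/s.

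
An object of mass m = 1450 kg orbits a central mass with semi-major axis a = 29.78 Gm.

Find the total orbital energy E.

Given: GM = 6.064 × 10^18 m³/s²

Convert to SI: a = 29.78 Gm = 2.978e+10 m.
E = −GMm / (2a).
E = −6.064e+18 · 1450 / (2 · 2.978e+10) J ≈ -1.476e+11 J = -147.6 GJ.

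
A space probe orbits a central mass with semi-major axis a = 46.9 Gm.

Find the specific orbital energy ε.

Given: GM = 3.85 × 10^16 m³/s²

Convert to SI: a = 46.9 Gm = 4.69e+10 m.
ε = −GM / (2a).
ε = −3.85e+16 / (2 · 4.69e+10) J/kg ≈ -4.104e+05 J/kg = -410.4 kJ/kg.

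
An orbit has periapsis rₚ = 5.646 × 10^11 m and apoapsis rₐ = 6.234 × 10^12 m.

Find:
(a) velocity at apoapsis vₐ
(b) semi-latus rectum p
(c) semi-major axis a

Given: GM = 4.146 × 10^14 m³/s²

(a) With a = (rₚ + rₐ)/2 = 3.3993e+12 m, vₐ = √(GM (2/rₐ − 1/a)) = √(4.146e+14 · (2/6.234e+12 − 1/3.3993e+12)) m/s ≈ 3.324 m/s
(b) From a = (rₚ + rₐ)/2 = 3.3993e+12 m and e = (rₐ − rₚ)/(rₐ + rₚ) = 0.833907, p = a(1 − e²) = 3.3993e+12 · (1 − (0.833907)²) ≈ 1.035e+12 m
(c) a = (rₚ + rₐ)/2 = (5.646e+11 + 6.234e+12)/2 ≈ 3.399e+12 m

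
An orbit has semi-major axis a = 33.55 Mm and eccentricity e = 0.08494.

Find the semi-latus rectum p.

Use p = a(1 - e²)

Convert to SI: a = 33.55 Mm = 3.355e+07 m.
p = a (1 − e²).
p = 3.355e+07 · (1 − (0.08494)²) = 3.355e+07 · 0.992785 ≈ 3.331e+07 m = 33.31 Mm.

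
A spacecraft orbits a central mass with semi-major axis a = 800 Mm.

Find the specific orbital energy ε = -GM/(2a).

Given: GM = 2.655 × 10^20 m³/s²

Convert to SI: a = 800 Mm = 8e+08 m.
ε = −GM / (2a).
ε = −2.655e+20 / (2 · 8e+08) J/kg ≈ -1.659e+11 J/kg = -165.9 GJ/kg.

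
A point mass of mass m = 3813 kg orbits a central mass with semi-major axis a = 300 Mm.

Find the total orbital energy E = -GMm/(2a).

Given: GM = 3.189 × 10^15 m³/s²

Convert to SI: a = 300 Mm = 3e+08 m.
E = −GMm / (2a).
E = −3.189e+15 · 3813 / (2 · 3e+08) J ≈ -2.027e+10 J = -20.27 GJ.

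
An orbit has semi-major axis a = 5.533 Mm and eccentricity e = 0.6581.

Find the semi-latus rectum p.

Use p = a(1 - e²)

Convert to SI: a = 5.533 Mm = 5.533e+06 m.
p = a (1 − e²).
p = 5.533e+06 · (1 − (0.6581)²) = 5.533e+06 · 0.566904 ≈ 3.137e+06 m = 3.137 Mm.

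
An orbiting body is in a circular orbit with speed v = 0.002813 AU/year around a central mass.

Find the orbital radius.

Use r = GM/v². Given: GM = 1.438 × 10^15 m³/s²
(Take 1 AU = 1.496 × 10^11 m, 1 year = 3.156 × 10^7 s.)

Convert to SI: v = 0.002813 AU/year = 13.3341 m/s.
For a circular orbit, v² = GM / r, so r = GM / v².
r = 1.438e+15 / (13.3341)² m ≈ 8.088e+12 m = 54.06 AU.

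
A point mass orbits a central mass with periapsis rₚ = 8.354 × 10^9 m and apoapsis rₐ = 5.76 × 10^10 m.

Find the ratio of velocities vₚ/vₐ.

Conservation of angular momentum gives rₚvₚ = rₐvₐ, so vₚ/vₐ = rₐ/rₚ.
vₚ/vₐ = 5.76e+10 / 8.354e+09 ≈ 6.895.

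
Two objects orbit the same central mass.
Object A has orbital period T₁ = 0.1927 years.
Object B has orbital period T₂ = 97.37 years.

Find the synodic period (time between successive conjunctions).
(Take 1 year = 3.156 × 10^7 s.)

Convert to SI: T₁ = 0.1927 years = 6.08161e+06 s; T₂ = 97.37 years = 3.073e+09 s.
T_syn = |T₁ · T₂ / (T₁ − T₂)|.
T_syn = |6.08161e+06 · 3.073e+09 / (6.08161e+06 − 3.073e+09)| s ≈ 6.094e+06 s = 0.1931 years.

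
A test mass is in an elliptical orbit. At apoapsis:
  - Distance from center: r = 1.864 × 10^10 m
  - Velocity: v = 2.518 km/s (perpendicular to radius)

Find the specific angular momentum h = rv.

Convert to SI: v = 2.518 km/s = 2518 m/s.
With v perpendicular to r, h = r · v.
h = 1.864e+10 · 2518 m²/s ≈ 4.694e+13 m²/s.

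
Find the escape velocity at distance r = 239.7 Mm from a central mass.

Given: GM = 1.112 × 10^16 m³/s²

Convert to SI: r = 239.7 Mm = 2.397e+08 m.
Escape velocity comes from setting total energy to zero: ½v² − GM/r = 0 ⇒ v_esc = √(2GM / r).
v_esc = √(2 · 1.112e+16 / 2.397e+08) m/s ≈ 9632 m/s = 9.632 km/s.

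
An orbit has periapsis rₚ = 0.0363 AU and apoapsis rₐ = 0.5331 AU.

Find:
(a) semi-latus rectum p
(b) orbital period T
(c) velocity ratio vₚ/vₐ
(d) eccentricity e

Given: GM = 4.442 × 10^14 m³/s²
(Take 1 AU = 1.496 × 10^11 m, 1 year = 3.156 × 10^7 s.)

Convert to SI: rₚ = 0.0363 AU = 5.43048e+09 m; rₐ = 0.5331 AU = 7.97518e+10 m.
(a) From a = (rₚ + rₐ)/2 = 4.25911e+10 m and e = (rₐ − rₚ)/(rₐ + rₚ) = 0.872497, p = a(1 − e²) = 4.25911e+10 · (1 − (0.872497)²) ≈ 1.017e+10 m
(b) With a = (rₚ + rₐ)/2 = 4.25911e+10 m, T = 2π √(a³/GM) = 2π √((4.25911e+10)³/4.442e+14) s ≈ 2.62e+09 s
(c) Conservation of angular momentum (rₚvₚ = rₐvₐ) gives vₚ/vₐ = rₐ/rₚ = 7.97518e+10/5.43048e+09 ≈ 14.69
(d) e = (rₐ − rₚ)/(rₐ + rₚ) = (7.97518e+10 − 5.43048e+09)/(7.97518e+10 + 5.43048e+09) ≈ 0.8725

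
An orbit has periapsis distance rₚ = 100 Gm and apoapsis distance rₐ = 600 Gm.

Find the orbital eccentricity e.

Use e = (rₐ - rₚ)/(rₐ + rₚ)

Convert to SI: rₚ = 100 Gm = 1e+11 m; rₐ = 600 Gm = 6e+11 m.
e = (rₐ − rₚ) / (rₐ + rₚ).
e = (6e+11 − 1e+11) / (6e+11 + 1e+11) = 5e+11 / 7e+11 ≈ 0.7143.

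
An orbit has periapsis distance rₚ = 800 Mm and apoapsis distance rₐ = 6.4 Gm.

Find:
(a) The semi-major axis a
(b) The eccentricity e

Convert to SI: rₚ = 800 Mm = 8e+08 m; rₐ = 6.4 Gm = 6.4e+09 m.
(a) a = (rₚ + rₐ) / 2 = (8e+08 + 6.4e+09) / 2 ≈ 3.6e+09 m = 3.6 Gm.
(b) e = (rₐ − rₚ) / (rₐ + rₚ) = (6.4e+09 − 8e+08) / (6.4e+09 + 8e+08) ≈ 0.7778.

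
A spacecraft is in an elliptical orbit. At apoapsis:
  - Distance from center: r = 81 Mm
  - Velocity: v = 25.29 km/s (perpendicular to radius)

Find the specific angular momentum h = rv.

Convert to SI: r = 81 Mm = 8.1e+07 m; v = 25.29 km/s = 25290 m/s.
With v perpendicular to r, h = r · v.
h = 8.1e+07 · 25290 m²/s ≈ 2.048e+12 m²/s.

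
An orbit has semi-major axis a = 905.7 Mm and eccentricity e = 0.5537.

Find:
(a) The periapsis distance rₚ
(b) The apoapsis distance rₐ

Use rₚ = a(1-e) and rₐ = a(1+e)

Convert to SI: a = 905.7 Mm = 9.057e+08 m.
(a) rₚ = a(1 − e) = 9.057e+08 · (1 − 0.5537) = 9.057e+08 · 0.4463 ≈ 4.042e+08 m = 404.2 Mm.
(b) rₐ = a(1 + e) = 9.057e+08 · (1 + 0.5537) = 9.057e+08 · 1.5537 ≈ 1.407e+09 m = 1.407 Gm.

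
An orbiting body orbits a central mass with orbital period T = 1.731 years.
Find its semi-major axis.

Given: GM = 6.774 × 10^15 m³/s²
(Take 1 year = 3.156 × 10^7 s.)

Convert to SI: T = 1.731 years = 5.46304e+07 s.
Invert Kepler's third law: a = (GM · T² / (4π²))^(1/3).
Substituting T = 5.46304e+07 s and GM = 6.774e+15 m³/s²:
a = (6.774e+15 · (5.46304e+07)² / (4π²))^(1/3) m
a ≈ 8.001e+09 m = 8.001 Gm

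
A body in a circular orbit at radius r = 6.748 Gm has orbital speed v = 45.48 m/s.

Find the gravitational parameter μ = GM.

Convert to SI: r = 6.748 Gm = 6.748e+09 m.
For a circular orbit v² = GM/r, so GM = v² · r.
GM = (45.48)² · 6.748e+09 m³/s² ≈ 1.396e+13 m³/s² = 1.396 × 10^13 m³/s².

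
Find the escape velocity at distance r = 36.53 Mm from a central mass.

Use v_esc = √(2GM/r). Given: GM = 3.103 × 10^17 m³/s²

Convert to SI: r = 36.53 Mm = 3.653e+07 m.
Escape velocity comes from setting total energy to zero: ½v² − GM/r = 0 ⇒ v_esc = √(2GM / r).
v_esc = √(2 · 3.103e+17 / 3.653e+07) m/s ≈ 1.303e+05 m/s = 130.3 km/s.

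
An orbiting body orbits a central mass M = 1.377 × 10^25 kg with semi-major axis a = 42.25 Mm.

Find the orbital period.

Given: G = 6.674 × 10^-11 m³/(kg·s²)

Convert to SI: a = 42.25 Mm = 4.225e+07 m.
GM = G · M = 6.674e-11 · 1.377e+25 = 9.1901e+14 m³/s².
Kepler's third law: T = 2π √(a³ / GM).
Substituting a = 4.225e+07 m and GM = 9.1901e+14 m³/s²:
T = 2π √((4.225e+07)³ / 9.1901e+14) s
T ≈ 5.692e+04 s = 15.81 hours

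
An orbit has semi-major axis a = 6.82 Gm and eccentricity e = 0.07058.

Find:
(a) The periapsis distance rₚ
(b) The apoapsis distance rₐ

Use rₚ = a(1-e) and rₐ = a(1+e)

Convert to SI: a = 6.82 Gm = 6.82e+09 m.
(a) rₚ = a(1 − e) = 6.82e+09 · (1 − 0.07058) = 6.82e+09 · 0.92942 ≈ 6.339e+09 m = 6.339 Gm.
(b) rₐ = a(1 + e) = 6.82e+09 · (1 + 0.07058) = 6.82e+09 · 1.07058 ≈ 7.301e+09 m = 7.301 Gm.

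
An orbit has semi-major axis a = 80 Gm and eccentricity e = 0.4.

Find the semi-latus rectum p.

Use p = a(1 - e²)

Convert to SI: a = 80 Gm = 8e+10 m.
p = a (1 − e²).
p = 8e+10 · (1 − (0.4)²) = 8e+10 · 0.84 ≈ 6.72e+10 m = 67.2 Gm.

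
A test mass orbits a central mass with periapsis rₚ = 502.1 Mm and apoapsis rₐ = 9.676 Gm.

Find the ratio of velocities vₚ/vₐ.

Convert to SI: rₚ = 502.1 Mm = 5.021e+08 m; rₐ = 9.676 Gm = 9.676e+09 m.
Conservation of angular momentum gives rₚvₚ = rₐvₐ, so vₚ/vₐ = rₐ/rₚ.
vₚ/vₐ = 9.676e+09 / 5.021e+08 ≈ 19.27.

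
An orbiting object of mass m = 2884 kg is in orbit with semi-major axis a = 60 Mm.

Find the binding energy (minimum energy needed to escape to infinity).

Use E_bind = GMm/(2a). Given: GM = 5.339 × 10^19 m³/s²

Convert to SI: a = 60 Mm = 6e+07 m.
Total orbital energy is E = −GMm/(2a); binding energy is E_bind = −E = GMm/(2a).
E_bind = 5.339e+19 · 2884 / (2 · 6e+07) J ≈ 1.283e+15 J = 1.283 PJ.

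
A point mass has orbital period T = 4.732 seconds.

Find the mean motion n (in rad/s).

n = 2π / T.
n = 2π / 4.732 s ≈ 1.328 rad/s.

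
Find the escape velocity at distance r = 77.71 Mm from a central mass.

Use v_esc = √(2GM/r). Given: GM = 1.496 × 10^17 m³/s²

Convert to SI: r = 77.71 Mm = 7.771e+07 m.
Escape velocity comes from setting total energy to zero: ½v² − GM/r = 0 ⇒ v_esc = √(2GM / r).
v_esc = √(2 · 1.496e+17 / 7.771e+07) m/s ≈ 6.205e+04 m/s = 62.05 km/s.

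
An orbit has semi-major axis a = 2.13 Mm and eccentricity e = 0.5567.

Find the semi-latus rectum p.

Convert to SI: a = 2.13 Mm = 2.13e+06 m.
p = a (1 − e²).
p = 2.13e+06 · (1 − (0.5567)²) = 2.13e+06 · 0.690085 ≈ 1.47e+06 m = 1.47 Mm.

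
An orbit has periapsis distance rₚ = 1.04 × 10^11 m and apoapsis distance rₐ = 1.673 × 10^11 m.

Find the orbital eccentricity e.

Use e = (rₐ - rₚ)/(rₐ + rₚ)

e = (rₐ − rₚ) / (rₐ + rₚ).
e = (1.673e+11 − 1.04e+11) / (1.673e+11 + 1.04e+11) = 6.33e+10 / 2.713e+11 ≈ 0.2333.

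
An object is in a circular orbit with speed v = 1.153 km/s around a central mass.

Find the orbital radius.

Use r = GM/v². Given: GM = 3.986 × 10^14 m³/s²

Convert to SI: v = 1.153 km/s = 1153 m/s.
For a circular orbit, v² = GM / r, so r = GM / v².
r = 3.986e+14 / (1153)² m ≈ 2.998e+08 m = 299.8 Mm.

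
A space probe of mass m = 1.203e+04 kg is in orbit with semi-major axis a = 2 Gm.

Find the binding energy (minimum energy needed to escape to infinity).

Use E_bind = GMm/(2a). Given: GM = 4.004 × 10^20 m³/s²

Convert to SI: a = 2 Gm = 2e+09 m.
Total orbital energy is E = −GMm/(2a); binding energy is E_bind = −E = GMm/(2a).
E_bind = 4.004e+20 · 1.203e+04 / (2 · 2e+09) J ≈ 1.204e+15 J = 1.204 PJ.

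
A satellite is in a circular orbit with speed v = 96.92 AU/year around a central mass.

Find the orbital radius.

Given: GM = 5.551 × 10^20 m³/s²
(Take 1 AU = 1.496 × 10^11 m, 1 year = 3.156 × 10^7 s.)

Convert to SI: v = 96.92 AU/year = 459418 m/s.
For a circular orbit, v² = GM / r, so r = GM / v².
r = 5.551e+20 / (459418)² m ≈ 2.63e+09 m = 0.01758 AU.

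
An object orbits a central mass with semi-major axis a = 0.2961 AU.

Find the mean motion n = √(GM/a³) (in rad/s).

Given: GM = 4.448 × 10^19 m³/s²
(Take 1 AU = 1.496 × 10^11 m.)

Convert to SI: a = 0.2961 AU = 4.42966e+10 m.
n = √(GM / a³).
n = √(4.448e+19 / (4.42966e+10)³) rad/s ≈ 7.154e-07 rad/s.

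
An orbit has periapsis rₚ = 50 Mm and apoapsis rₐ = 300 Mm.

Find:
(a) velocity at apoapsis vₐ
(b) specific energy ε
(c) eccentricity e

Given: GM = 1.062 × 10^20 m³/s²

Convert to SI: rₚ = 50 Mm = 5e+07 m; rₐ = 300 Mm = 3e+08 m.
(a) With a = (rₚ + rₐ)/2 = 1.75e+08 m, vₐ = √(GM (2/rₐ − 1/a)) = √(1.062e+20 · (2/3e+08 − 1/1.75e+08)) m/s ≈ 3.18e+05 m/s
(b) With a = (rₚ + rₐ)/2 = 1.75e+08 m, ε = −GM/(2a) = −1.062e+20/(2 · 1.75e+08) J/kg ≈ -3.034e+11 J/kg
(c) e = (rₐ − rₚ)/(rₐ + rₚ) = (3e+08 − 5e+07)/(3e+08 + 5e+07) ≈ 0.7143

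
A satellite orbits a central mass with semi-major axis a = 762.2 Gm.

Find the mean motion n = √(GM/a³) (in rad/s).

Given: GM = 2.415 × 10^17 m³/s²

Convert to SI: a = 762.2 Gm = 7.622e+11 m.
n = √(GM / a³).
n = √(2.415e+17 / (7.622e+11)³) rad/s ≈ 7.385e-10 rad/s.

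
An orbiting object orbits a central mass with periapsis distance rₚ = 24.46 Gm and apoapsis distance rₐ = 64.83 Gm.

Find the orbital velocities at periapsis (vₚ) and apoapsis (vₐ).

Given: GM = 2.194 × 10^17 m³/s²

Convert to SI: rₚ = 24.46 Gm = 2.446e+10 m; rₐ = 64.83 Gm = 6.483e+10 m.
Use the vis-viva equation v² = GM(2/r − 1/a) with a = (rₚ + rₐ)/2 = (2.446e+10 + 6.483e+10)/2 = 4.4645e+10 m.
vₚ = √(GM · (2/rₚ − 1/a)) = √(2.194e+17 · (2/2.446e+10 − 1/4.4645e+10)) m/s ≈ 3609 m/s = 3.609 km/s.
vₐ = √(GM · (2/rₐ − 1/a)) = √(2.194e+17 · (2/6.483e+10 − 1/4.4645e+10)) m/s ≈ 1362 m/s = 1.362 km/s.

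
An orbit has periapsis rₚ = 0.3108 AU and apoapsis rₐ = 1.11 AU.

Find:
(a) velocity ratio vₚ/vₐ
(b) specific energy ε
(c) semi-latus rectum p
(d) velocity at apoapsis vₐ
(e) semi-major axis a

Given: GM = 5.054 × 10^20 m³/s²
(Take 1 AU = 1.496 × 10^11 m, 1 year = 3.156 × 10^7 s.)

Convert to SI: rₚ = 0.3108 AU = 4.64957e+10 m; rₐ = 1.11 AU = 1.66056e+11 m.
(a) Conservation of angular momentum (rₚvₚ = rₐvₐ) gives vₚ/vₐ = rₐ/rₚ = 1.66056e+11/4.64957e+10 ≈ 3.571
(b) With a = (rₚ + rₐ)/2 = 1.06276e+11 m, ε = −GM/(2a) = −5.054e+20/(2 · 1.06276e+11) J/kg ≈ -2.378e+09 J/kg
(c) From a = (rₚ + rₐ)/2 = 1.06276e+11 m and e = (rₐ − rₚ)/(rₐ + rₚ) = 0.5625, p = a(1 − e²) = 1.06276e+11 · (1 − (0.5625)²) ≈ 7.265e+10 m
(d) With a = (rₚ + rₐ)/2 = 1.06276e+11 m, vₐ = √(GM (2/rₐ − 1/a)) = √(5.054e+20 · (2/1.66056e+11 − 1/1.06276e+11)) m/s ≈ 3.649e+04 m/s
(e) a = (rₚ + rₐ)/2 = (4.64957e+10 + 1.66056e+11)/2 ≈ 1.063e+11 m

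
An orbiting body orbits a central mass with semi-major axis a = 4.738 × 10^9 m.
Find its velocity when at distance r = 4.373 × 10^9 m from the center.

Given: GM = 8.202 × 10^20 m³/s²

Vis-viva: v = √(GM · (2/r − 1/a)).
2/r − 1/a = 2/4.373e+09 − 1/4.738e+09 = 2.46292e-10 m⁻¹.
v = √(8.202e+20 · 2.46292e-10) m/s ≈ 4.495e+05 m/s = 449.5 km/s.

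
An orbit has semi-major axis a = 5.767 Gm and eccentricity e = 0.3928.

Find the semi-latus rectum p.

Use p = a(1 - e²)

Convert to SI: a = 5.767 Gm = 5.767e+09 m.
p = a (1 − e²).
p = 5.767e+09 · (1 − (0.3928)²) = 5.767e+09 · 0.845708 ≈ 4.877e+09 m = 4.877 Gm.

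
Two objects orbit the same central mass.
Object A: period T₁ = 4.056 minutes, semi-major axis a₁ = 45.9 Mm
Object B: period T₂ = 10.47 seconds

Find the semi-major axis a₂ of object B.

Convert to SI: T₁ = 4.056 minutes = 243.36 s; a₁ = 45.9 Mm = 4.59e+07 m.
Kepler's third law: (T₁/T₂)² = (a₁/a₂)³ ⇒ a₂ = a₁ · (T₂/T₁)^(2/3).
T₂/T₁ = 10.47 / 243.36 = 0.0430227.
a₂ = 4.59e+07 · (0.0430227)^(2/3) m ≈ 5.636e+06 m = 5.636 Mm.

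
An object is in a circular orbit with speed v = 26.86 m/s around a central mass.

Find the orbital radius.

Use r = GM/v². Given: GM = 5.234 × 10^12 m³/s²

For a circular orbit, v² = GM / r, so r = GM / v².
r = 5.234e+12 / (26.86)² m ≈ 7.255e+09 m = 7.255 × 10^9 m.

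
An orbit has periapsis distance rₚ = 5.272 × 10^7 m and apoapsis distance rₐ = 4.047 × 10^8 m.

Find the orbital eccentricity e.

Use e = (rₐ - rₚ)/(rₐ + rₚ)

e = (rₐ − rₚ) / (rₐ + rₚ).
e = (4.047e+08 − 5.272e+07) / (4.047e+08 + 5.272e+07) = 3.5198e+08 / 4.5742e+08 ≈ 0.7695.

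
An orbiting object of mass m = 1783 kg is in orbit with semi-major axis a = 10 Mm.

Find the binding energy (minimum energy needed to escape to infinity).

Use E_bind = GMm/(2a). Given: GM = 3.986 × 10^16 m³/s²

Convert to SI: a = 10 Mm = 1e+07 m.
Total orbital energy is E = −GMm/(2a); binding energy is E_bind = −E = GMm/(2a).
E_bind = 3.986e+16 · 1783 / (2 · 1e+07) J ≈ 3.554e+12 J = 3.554 TJ.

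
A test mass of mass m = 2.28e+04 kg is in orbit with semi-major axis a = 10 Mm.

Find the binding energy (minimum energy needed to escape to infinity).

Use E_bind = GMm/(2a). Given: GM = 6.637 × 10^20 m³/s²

Convert to SI: a = 10 Mm = 1e+07 m.
Total orbital energy is E = −GMm/(2a); binding energy is E_bind = −E = GMm/(2a).
E_bind = 6.637e+20 · 2.28e+04 / (2 · 1e+07) J ≈ 7.566e+17 J = 756.6 PJ.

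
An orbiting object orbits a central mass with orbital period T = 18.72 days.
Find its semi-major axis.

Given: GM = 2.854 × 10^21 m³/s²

Convert to SI: T = 18.72 days = 1.61741e+06 s.
Invert Kepler's third law: a = (GM · T² / (4π²))^(1/3).
Substituting T = 1.61741e+06 s and GM = 2.854e+21 m³/s²:
a = (2.854e+21 · (1.61741e+06)² / (4π²))^(1/3) m
a ≈ 5.74e+10 m = 5.74 × 10^10 m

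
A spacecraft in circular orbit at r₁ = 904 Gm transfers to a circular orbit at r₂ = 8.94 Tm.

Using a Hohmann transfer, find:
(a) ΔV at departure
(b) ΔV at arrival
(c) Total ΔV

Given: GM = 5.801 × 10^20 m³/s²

Convert to SI: r₁ = 904 Gm = 9.04e+11 m; r₂ = 8.94 Tm = 8.94e+12 m.
Transfer semi-major axis: a_t = (r₁ + r₂)/2 = (9.04e+11 + 8.94e+12)/2 = 4.922e+12 m.
Circular speeds: v₁ = √(GM/r₁) = 25331.9 m/s, v₂ = √(GM/r₂) = 8055.32 m/s.
Transfer speeds (vis-viva v² = GM(2/r − 1/a_t)): v₁ᵗ = 34140.1 m/s, v₂ᵗ = 3452.2 m/s.
(a) ΔV₁ = |v₁ᵗ − v₁| ≈ 8808 m/s = 8.808 km/s.
(b) ΔV₂ = |v₂ − v₂ᵗ| ≈ 4603 m/s = 4.603 km/s.
(c) ΔV_total = ΔV₁ + ΔV₂ ≈ 1.341e+04 m/s = 13.41 km/s.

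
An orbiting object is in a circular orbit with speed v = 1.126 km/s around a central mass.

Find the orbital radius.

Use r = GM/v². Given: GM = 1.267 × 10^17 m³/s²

Convert to SI: v = 1.126 km/s = 1126 m/s.
For a circular orbit, v² = GM / r, so r = GM / v².
r = 1.267e+17 / (1126)² m ≈ 9.993e+10 m = 99.93 Gm.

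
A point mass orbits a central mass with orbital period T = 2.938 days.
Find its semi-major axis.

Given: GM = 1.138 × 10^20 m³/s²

Convert to SI: T = 2.938 days = 253843 s.
Invert Kepler's third law: a = (GM · T² / (4π²))^(1/3).
Substituting T = 253843 s and GM = 1.138e+20 m³/s²:
a = (1.138e+20 · (253843)² / (4π²))^(1/3) m
a ≈ 5.706e+09 m = 5.706 Gm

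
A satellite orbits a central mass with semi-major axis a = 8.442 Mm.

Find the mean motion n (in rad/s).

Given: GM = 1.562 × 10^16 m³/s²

Convert to SI: a = 8.442 Mm = 8.442e+06 m.
n = √(GM / a³).
n = √(1.562e+16 / (8.442e+06)³) rad/s ≈ 0.005095 rad/s.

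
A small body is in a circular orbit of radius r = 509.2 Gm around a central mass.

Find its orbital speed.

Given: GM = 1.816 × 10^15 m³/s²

Convert to SI: r = 509.2 Gm = 5.092e+11 m.
For a circular orbit, gravity supplies the centripetal force, so v = √(GM / r).
v = √(1.816e+15 / 5.092e+11) m/s ≈ 59.72 m/s = 59.72 m/s.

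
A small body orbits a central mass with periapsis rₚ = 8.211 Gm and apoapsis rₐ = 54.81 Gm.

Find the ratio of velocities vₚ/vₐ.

Convert to SI: rₚ = 8.211 Gm = 8.211e+09 m; rₐ = 54.81 Gm = 5.481e+10 m.
Conservation of angular momentum gives rₚvₚ = rₐvₐ, so vₚ/vₐ = rₐ/rₚ.
vₚ/vₐ = 5.481e+10 / 8.211e+09 ≈ 6.675.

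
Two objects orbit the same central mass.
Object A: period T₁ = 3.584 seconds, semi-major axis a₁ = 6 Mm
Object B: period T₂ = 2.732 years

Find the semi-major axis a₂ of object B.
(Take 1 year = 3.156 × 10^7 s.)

Convert to SI: a₁ = 6 Mm = 6e+06 m; T₂ = 2.732 years = 8.62219e+07 s.
Kepler's third law: (T₁/T₂)² = (a₁/a₂)³ ⇒ a₂ = a₁ · (T₂/T₁)^(2/3).
T₂/T₁ = 8.62219e+07 / 3.584 = 2.40575e+07.
a₂ = 6e+06 · (2.40575e+07)^(2/3) m ≈ 5e+11 m = 500 Gm.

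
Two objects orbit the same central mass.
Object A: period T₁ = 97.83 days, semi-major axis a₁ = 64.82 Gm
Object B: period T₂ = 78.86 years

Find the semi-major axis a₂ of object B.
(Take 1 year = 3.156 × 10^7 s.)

Convert to SI: T₁ = 97.83 days = 8.45251e+06 s; a₁ = 64.82 Gm = 6.482e+10 m; T₂ = 78.86 years = 2.48882e+09 s.
Kepler's third law: (T₁/T₂)² = (a₁/a₂)³ ⇒ a₂ = a₁ · (T₂/T₁)^(2/3).
T₂/T₁ = 2.48882e+09 / 8.45251e+06 = 294.448.
a₂ = 6.482e+10 · (294.448)^(2/3) m ≈ 2.869e+12 m = 2.869 Tm.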